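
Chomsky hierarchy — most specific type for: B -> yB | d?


Right-linear: every RHS is a terminal or a terminal followed by one nonterminal
Classification: Type 3 (Regular)


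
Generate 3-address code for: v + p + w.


Break into single-operator statements:
t1 = v + p
t2 = t1 + w


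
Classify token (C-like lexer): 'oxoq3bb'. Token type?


Pattern: letter/underscore followed by alphanumerics, not a keyword
Type: IDENTIFIER


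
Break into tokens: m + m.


Scan left to right, longest-match per lexeme
Tokens: ID(m), OP(+), ID(m)


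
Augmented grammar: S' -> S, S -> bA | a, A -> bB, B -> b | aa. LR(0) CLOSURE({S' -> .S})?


Start: S' -> .S
For each item with dot before a nonterminal B, add B -> .γ for every B-production
Closure: [S' -> .S, S -> .bA, S -> .a]


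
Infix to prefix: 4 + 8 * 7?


'*' binds tighter: tree is (+ 4 (* 8 7))
Prefix: + 4 * 8 7


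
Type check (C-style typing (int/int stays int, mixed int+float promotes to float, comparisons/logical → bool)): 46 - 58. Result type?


Operand types: int - int
Rule: mixed int/float promotes to float; int/int stays int
Result type: int


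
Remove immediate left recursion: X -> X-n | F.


Left-recursive alternatives: X-n; non-recursive: F
Introduce X': X -> FX', X' -> -nX' | ε


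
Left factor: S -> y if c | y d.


Common prefix: 'y'
Factored: S -> y S', S' -> if c | d


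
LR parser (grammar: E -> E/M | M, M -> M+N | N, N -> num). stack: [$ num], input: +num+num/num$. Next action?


'num' on top is the handle for N -> num
Action: reduce (N -> num)


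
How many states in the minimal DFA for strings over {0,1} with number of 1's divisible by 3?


Track (count of 1) mod 3: states 0..2, accept at 0
Minimal DFA: 3 states


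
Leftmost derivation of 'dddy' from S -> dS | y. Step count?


Derivation: S => dS => ddS => dddS => dddy
Steps: 4


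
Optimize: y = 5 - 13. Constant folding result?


5 - 13 = -8 at compile time
Optimized: y = -8


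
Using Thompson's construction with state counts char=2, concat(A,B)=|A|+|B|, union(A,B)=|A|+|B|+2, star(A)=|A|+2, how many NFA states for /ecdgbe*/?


Syntax tree has 6 char leaf(s), 0 union(s), 1 star(s)
chars contribute 6×2 = 12; each union adds +2; each star adds +2
Total: 12 + 0 + 2 = 14 states


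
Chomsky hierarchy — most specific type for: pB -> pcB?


LHS has context (more than one symbol) and |LHS| ≤ |RHS|
Classification: Type 1 (Context-Sensitive)


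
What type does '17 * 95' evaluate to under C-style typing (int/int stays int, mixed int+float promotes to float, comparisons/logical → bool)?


Operand types: int * int
Rule: mixed int/float promotes to float; int/int stays int
Result type: int


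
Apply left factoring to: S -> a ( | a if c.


Common prefix: 'a'
Factored: S -> a S', S' -> ( | if c


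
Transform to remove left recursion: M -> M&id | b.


Left-recursive alternatives: M&id; non-recursive: b
Introduce M': M -> bM', M' -> &idM' | ε


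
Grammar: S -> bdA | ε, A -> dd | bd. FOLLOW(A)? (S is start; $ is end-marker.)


$ ∈ FOLLOW(S). For each A -> αBβ: add FIRST(β)\{ε} to FOLLOW(B); if β nullable, add FOLLOW(A).
FOLLOW(A) = {$}


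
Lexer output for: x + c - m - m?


Scan left to right, longest-match per lexeme
Tokens: ID(x), OP(+), ID(c), OP(-), ID(m), OP(-), ID(m)


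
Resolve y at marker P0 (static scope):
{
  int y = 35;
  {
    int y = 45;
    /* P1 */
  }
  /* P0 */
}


y declared in the same block as P0
y = 35


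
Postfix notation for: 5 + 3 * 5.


* has higher precedence, evaluate 3*5 first
Postfix: 5 3 5 * +


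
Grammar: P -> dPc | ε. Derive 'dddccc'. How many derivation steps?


Derivation: P => dPc => ddPcc => dddPccc => dddccc
Steps: 4


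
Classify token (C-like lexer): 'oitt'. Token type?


Pattern: letter/underscore followed by alphanumerics, not a keyword
Type: IDENTIFIER


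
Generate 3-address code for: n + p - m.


Break into single-operator statements:
t1 = n + p
t2 = t1 - m


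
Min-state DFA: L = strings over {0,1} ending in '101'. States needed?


Track the longest suffix of input matching a prefix of '101': 4 classes (prefixes of length 0..3)
Minimal DFA: 4 states


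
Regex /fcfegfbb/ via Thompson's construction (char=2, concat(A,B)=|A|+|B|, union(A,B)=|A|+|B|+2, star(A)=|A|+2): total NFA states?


Syntax tree has 8 char leaf(s), 0 union(s), 0 star(s)
chars contribute 8×2 = 16; each union adds +2; each star adds +2
Total: 16 + 0 + 0 = 16 states


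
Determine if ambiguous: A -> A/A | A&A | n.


'n/n&n' has two parse trees (no precedence encoded between / and &)
Ambiguous


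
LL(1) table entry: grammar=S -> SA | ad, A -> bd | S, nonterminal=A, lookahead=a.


For [A, a]: 'a' ∈ FIRST(S)
Entry: A -> S


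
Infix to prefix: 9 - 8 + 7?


left-to-right (same/higher precedence on left): tree is (+ (- 9 8) 7)
Prefix: + - 9 8 7


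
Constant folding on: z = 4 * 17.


4 * 17 = 68 at compile time
Optimized: z = 68


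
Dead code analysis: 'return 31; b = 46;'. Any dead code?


statement follows a return and is unreachable
Dead: 'b = 46'


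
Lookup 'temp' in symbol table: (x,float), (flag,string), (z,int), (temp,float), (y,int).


Lookup 'temp' → type float


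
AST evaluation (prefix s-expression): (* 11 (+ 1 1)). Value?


Evaluate inner: (+ 1 1) = 2
Evaluate root: (* 11 2) = 22
Result: 22


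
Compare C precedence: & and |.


'&' is bitwise AND (level 5); '|' is bitwise OR (level 3)
Higher level binds tighter
'&' has higher precedence than '|'


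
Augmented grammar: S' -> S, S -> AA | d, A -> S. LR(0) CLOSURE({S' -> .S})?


Start: S' -> .S
For each item with dot before a nonterminal B, add B -> .γ for every B-production
Closure: [S' -> .S, S -> .AA, S -> .d, A -> .S]


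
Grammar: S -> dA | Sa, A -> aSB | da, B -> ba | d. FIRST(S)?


Per alternative of S: FIRST(dA) = {d}; FIRST(Sa) = {d}
FIRST(S) = {d}


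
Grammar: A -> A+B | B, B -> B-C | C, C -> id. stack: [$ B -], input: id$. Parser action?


no handle; shift 'id'
Action: shift


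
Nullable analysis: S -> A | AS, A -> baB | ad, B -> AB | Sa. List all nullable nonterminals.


A nonterminal is nullable iff some alternative derives ε (directly, or every symbol in it is nullable)
Nullable: {}


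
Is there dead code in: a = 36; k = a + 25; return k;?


a is read by k's definition; k is returned
No dead code


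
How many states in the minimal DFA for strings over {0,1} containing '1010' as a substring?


KMP-style automaton: 4 progress states + 1 absorbing accept = 5
Minimal DFA: 5 states


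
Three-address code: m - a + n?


Break into single-operator statements:
t1 = m - a
t2 = t1 + n


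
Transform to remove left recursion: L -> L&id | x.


Left-recursive alternatives: L&id; non-recursive: x
Introduce L': L -> xL', L' -> &idL' | ε


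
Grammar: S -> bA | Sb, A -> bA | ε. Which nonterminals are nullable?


A nonterminal is nullable iff some alternative derives ε (directly, or every symbol in it is nullable)
Nullable: {A}


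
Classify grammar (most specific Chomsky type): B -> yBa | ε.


Single nonterminal LHS, but y^n a^n is not regular
Classification: Type 2 (Context-Free)


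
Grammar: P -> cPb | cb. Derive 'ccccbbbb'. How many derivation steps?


Derivation: P => cPb => ccPbb => cccPbbb => ccccbbbb
Steps: 4


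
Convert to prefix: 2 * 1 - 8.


left-to-right (same/higher precedence on left): tree is (- (* 2 1) 8)
Prefix: - * 2 1 8


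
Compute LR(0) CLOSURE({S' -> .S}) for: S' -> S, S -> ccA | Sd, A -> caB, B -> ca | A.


Start: S' -> .S
For each item with dot before a nonterminal B, add B -> .γ for every B-production
Closure: [S' -> .S, S -> .ccA, S -> .Sd]


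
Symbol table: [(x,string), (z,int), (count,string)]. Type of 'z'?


Lookup 'z' → type int


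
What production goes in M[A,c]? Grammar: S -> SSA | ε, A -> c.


For [A, c]: 'c' ∈ FIRST(c)
Entry: A -> c


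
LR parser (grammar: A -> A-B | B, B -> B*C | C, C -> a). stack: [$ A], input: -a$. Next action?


shift '-' to continue A -> A-B
Action: shift


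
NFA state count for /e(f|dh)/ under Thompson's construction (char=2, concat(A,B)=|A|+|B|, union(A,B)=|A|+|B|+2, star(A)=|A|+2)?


Syntax tree has 4 char leaf(s), 1 union(s), 0 star(s)
chars contribute 4×2 = 8; each union adds +2; each star adds +2
Total: 8 + 2 + 0 = 10 states


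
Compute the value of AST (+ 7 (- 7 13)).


Evaluate inner: (- 7 13) = -6
Evaluate root: (+ 7 -6) = 1
Result: 1


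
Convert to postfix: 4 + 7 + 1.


Left to right (same or higher precedence on left)
Postfix: 4 7 + 1 +


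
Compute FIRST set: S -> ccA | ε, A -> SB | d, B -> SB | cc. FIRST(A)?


Per alternative of A: FIRST(SB) = {c}; FIRST(d) = {d}
FIRST(A) = {c, d}


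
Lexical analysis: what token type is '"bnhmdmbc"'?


Pattern: double-quoted sequence
Type: STRING_LITERAL


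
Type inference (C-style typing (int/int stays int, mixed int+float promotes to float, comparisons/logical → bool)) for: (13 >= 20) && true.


Operand types: bool && bool
Rule: logical operators take bool operands and yield bool
Result type: bool


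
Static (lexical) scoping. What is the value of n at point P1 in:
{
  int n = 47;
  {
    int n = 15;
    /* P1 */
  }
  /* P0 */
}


n declared in the same block as P1
n = 15


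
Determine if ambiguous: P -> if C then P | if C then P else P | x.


dangling else: 'if C then if C then x else x' parses two ways
Ambiguous


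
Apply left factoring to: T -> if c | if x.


Common prefix: 'if'
Factored: T -> if T', T' -> c | x


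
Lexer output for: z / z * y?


Scan left to right, longest-match per lexeme
Tokens: ID(z), OP(/), ID(z), OP(*), ID(y)


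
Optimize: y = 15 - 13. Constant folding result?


15 - 13 = 2 at compile time
Optimized: y = 2


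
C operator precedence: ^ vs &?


'&' is bitwise AND (level 5); '^' is bitwise XOR (level 4)
Higher level binds tighter
'&' has higher precedence than '^'


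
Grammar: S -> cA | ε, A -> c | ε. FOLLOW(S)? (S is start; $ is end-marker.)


$ ∈ FOLLOW(S). For each A -> αBβ: add FIRST(β)\{ε} to FOLLOW(B); if β nullable, add FOLLOW(A).
FOLLOW(S) = {$}


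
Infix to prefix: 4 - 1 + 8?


left-to-right (same/higher precedence on left): tree is (+ (- 4 1) 8)
Prefix: + - 4 1 8


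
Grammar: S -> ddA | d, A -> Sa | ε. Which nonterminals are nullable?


A nonterminal is nullable iff some alternative derives ε (directly, or every symbol in it is nullable)
Nullable: {A}


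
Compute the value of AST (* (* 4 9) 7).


Evaluate inner: (* 4 9) = 36
Evaluate root: (* 36 7) = 252
Result: 252


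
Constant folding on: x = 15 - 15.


15 - 15 = 0 at compile time
Optimized: x = 0


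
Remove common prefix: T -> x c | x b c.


Common prefix: 'x'
Factored: T -> x T', T' -> c | b c


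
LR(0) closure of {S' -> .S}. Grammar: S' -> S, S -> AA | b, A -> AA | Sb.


Start: S' -> .S
For each item with dot before a nonterminal B, add B -> .γ for every B-production
Closure: [S' -> .S, S -> .AA, S -> .b, A -> .AA, A -> .Sb]


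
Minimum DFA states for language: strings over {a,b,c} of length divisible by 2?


Track length mod 2: states 0..1, accept at 0
Minimal DFA: 2 states


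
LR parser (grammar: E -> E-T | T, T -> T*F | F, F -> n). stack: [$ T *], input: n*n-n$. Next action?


no handle; shift 'n'
Action: shift


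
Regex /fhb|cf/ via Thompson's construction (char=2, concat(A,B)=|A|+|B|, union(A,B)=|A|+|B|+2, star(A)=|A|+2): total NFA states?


Syntax tree has 5 char leaf(s), 1 union(s), 0 star(s)
chars contribute 5×2 = 10; each union adds +2; each star adds +2
Total: 10 + 2 + 0 = 12 states


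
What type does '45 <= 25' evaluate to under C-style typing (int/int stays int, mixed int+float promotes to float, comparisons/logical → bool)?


Operand types: int <= int
Rule: comparison yields bool
Result type: bool


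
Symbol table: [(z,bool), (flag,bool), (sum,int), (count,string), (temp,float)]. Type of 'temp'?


Lookup 'temp' → type float


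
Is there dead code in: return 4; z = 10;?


statement follows a return and is unreachable
Dead: 'z = 10'


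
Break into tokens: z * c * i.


Scan left to right, longest-match per lexeme
Tokens: ID(z), OP(*), ID(c), OP(*), ID(i)


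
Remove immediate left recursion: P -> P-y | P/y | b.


Left-recursive alternatives: P-y, P/y; non-recursive: b
Introduce P': P -> bP', P' -> -yP' | /yP' | ε


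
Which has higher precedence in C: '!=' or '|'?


'!=' is equality (level 6); '|' is bitwise OR (level 3)
Higher level binds tighter
'!=' has higher precedence than '|'


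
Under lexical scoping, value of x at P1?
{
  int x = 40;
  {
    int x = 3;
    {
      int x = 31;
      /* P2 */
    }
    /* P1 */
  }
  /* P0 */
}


x declared in the same block as P1
x = 3


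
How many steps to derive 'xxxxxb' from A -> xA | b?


Derivation: A => xA => xxA => xxxA => xxxxA => xxxxxA => xxxxxb
Steps: 6


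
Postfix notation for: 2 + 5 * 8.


* has higher precedence, evaluate 5*8 first
Postfix: 2 5 8 * +


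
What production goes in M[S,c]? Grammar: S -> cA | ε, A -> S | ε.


For [S, c]: 'c' ∈ FIRST(cA)
Entry: S -> cA


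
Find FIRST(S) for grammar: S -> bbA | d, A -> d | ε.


Per alternative of S: FIRST(bbA) = {b}; FIRST(d) = {d}
FIRST(S) = {b, d}


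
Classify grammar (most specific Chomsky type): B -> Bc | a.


Left-linear: every RHS is a terminal or one nonterminal followed by a terminal
Classification: Type 3 (Regular)


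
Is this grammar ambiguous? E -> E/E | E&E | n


'n/n&n' has two parse trees (no precedence encoded between / and &)
Ambiguous


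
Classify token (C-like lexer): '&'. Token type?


Pattern: operator symbol
Type: OPERATOR


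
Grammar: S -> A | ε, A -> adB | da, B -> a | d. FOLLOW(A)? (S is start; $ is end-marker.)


$ ∈ FOLLOW(S). For each A -> αBβ: add FIRST(β)\{ε} to FOLLOW(B); if β nullable, add FOLLOW(A).
FOLLOW(A) = {$}


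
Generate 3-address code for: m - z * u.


Break into single-operator statements:
t1 = z * u
t2 = m - t1


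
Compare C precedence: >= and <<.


'<<' is shift (level 8); '>=' is relational (level 7)
Higher level binds tighter
'<<' has higher precedence than '>='


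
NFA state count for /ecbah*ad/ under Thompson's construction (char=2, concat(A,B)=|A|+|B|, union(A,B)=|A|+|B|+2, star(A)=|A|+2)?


Syntax tree has 7 char leaf(s), 0 union(s), 1 star(s)
chars contribute 7×2 = 14; each union adds +2; each star adds +2
Total: 14 + 0 + 2 = 16 states


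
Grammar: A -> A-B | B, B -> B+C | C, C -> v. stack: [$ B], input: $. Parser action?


lookahead ∉ {+} so B won't extend; reduce A -> B
Action: reduce (A -> B)


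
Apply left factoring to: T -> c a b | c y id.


Common prefix: 'c'
Factored: T -> c T', T' -> a b | y id


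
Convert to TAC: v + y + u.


Break into single-operator statements:
t1 = v + y
t2 = t1 + u


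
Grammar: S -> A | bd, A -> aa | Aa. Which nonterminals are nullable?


A nonterminal is nullable iff some alternative derives ε (directly, or every symbol in it is nullable)
Nullable: {}


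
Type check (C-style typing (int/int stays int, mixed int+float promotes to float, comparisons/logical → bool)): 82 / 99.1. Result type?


Operand types: int / float
Rule: mixed int/float promotes to float; int/int stays int
Result type: float


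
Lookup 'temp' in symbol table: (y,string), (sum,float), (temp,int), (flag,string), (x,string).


Lookup 'temp' → type int


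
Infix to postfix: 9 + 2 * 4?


* has higher precedence, evaluate 2*4 first
Postfix: 9 2 4 * +


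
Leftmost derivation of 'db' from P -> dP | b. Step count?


Derivation: P => dP => db
Steps: 2


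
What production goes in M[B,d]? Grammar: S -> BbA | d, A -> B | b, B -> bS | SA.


For [B, d]: 'd' ∈ FIRST(SA)
Entry: B -> SA


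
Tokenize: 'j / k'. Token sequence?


Scan left to right, longest-match per lexeme
Tokens: ID(j), OP(/), ID(k)


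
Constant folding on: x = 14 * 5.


14 * 5 = 70 at compile time
Optimized: x = 70


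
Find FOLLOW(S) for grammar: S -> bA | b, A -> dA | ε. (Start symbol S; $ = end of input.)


$ ∈ FOLLOW(S). For each A -> αBβ: add FIRST(β)\{ε} to FOLLOW(B); if β nullable, add FOLLOW(A).
FOLLOW(S) = {$}


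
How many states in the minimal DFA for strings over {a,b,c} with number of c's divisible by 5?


Track (count of c) mod 5: states 0..4, accept at 0
Minimal DFA: 5 states


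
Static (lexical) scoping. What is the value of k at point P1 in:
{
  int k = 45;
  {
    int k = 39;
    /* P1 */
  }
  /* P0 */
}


k declared in the same block as P1
k = 39


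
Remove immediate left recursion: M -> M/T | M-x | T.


Left-recursive alternatives: M/T, M-x; non-recursive: T
Introduce M': M -> TM', M' -> /TM' | -xM' | ε


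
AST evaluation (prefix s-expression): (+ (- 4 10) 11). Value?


Evaluate inner: (- 4 10) = -6
Evaluate root: (+ -6 11) = 5
Result: 5


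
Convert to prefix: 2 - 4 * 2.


'*' binds tighter: tree is (- 2 (* 4 2))
Prefix: - 2 * 4 2


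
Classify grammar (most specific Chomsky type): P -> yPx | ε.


Single nonterminal LHS, but y^n x^n is not regular
Classification: Type 2 (Context-Free)


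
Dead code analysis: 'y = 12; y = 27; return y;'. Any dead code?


first assignment to y is overwritten before any read
Dead: 'y = 12'


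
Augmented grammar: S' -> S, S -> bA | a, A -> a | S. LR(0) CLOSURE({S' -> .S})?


Start: S' -> .S
For each item with dot before a nonterminal B, add B -> .γ for every B-production
Closure: [S' -> .S, S -> .bA, S -> .a]


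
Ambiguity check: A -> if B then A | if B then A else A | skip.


dangling else: 'if B then if B then skip else skip' parses two ways
Ambiguous


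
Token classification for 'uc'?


Pattern: letter/underscore followed by alphanumerics, not a keyword
Type: IDENTIFIER


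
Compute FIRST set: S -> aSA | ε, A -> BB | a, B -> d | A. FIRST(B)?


Per alternative of B: FIRST(d) = {d}; FIRST(A) = {a, d}
FIRST(B) = {a, d}


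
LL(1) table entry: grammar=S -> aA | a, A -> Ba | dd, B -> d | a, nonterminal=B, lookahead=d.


For [B, d]: 'd' ∈ FIRST(d)
Entry: B -> d


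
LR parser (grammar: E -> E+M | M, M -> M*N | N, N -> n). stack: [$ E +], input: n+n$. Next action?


no handle ('E+' is not any RHS); shift 'n'
Action: shift


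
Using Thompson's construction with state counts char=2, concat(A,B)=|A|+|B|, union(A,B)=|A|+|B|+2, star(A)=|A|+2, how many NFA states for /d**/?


Syntax tree has 1 char leaf(s), 0 union(s), 2 star(s)
chars contribute 1×2 = 2; each union adds +2; each star adds +2
Total: 2 + 0 + 4 = 6 states


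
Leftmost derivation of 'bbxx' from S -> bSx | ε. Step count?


Derivation: S => bSx => bbSxx => bbxx
Steps: 3


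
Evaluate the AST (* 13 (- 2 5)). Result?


Evaluate inner: (- 2 5) = -3
Evaluate root: (* 13 -3) = -39
Result: -39


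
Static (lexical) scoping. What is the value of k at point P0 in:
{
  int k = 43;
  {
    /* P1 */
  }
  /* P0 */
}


k declared in the same block as P0
k = 43


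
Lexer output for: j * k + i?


Scan left to right, longest-match per lexeme
Tokens: ID(j), OP(*), ID(k), OP(+), ID(i)


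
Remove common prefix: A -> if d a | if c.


Common prefix: 'if'
Factored: A -> if A', A' -> d a | c


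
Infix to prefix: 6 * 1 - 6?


left-to-right (same/higher precedence on left): tree is (- (* 6 1) 6)
Prefix: - * 6 1 6


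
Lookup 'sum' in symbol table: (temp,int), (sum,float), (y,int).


Lookup 'sum' → type float


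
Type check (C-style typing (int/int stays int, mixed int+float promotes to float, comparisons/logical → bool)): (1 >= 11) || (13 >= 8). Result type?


Operand types: bool || bool
Rule: logical operators take bool operands and yield bool
Result type: bool


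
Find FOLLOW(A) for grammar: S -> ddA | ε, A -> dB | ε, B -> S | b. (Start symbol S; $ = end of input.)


$ ∈ FOLLOW(S). For each A -> αBβ: add FIRST(β)\{ε} to FOLLOW(B); if β nullable, add FOLLOW(A).
FOLLOW(A) = {$}


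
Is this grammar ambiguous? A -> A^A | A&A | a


'a^a&a' has two parse trees (no precedence encoded between ^ and &)
Ambiguous


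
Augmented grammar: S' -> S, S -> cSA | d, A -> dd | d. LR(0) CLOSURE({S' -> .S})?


Start: S' -> .S
For each item with dot before a nonterminal B, add B -> .γ for every B-production
Closure: [S' -> .S, S -> .cSA, S -> .d]


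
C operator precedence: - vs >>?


'-' is additive (level 9); '>>' is shift (level 8)
Higher level binds tighter
'-' has higher precedence than '>>'


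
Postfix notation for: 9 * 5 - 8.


Left to right (same or higher precedence on left)
Postfix: 9 5 * 8 -


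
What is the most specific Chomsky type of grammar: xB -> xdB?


LHS has context (more than one symbol) and |LHS| ≤ |RHS|
Classification: Type 1 (Context-Sensitive)


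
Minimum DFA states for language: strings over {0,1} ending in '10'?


Track the longest suffix of input matching a prefix of '10': 3 classes (prefixes of length 0..2)
Minimal DFA: 3 states


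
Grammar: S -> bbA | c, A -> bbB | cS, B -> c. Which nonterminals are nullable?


A nonterminal is nullable iff some alternative derives ε (directly, or every symbol in it is nullable)
Nullable: {}


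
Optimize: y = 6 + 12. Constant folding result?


6 + 12 = 18 at compile time
Optimized: y = 18


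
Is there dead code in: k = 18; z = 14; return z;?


k is assigned but never read
Dead: 'k = 18'


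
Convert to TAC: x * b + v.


Break into single-operator statements:
t1 = x * b
t2 = t1 + v


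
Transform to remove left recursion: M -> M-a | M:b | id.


Left-recursive alternatives: M-a, M:b; non-recursive: id
Introduce M': M -> idM', M' -> -aM' | :bM' | ε


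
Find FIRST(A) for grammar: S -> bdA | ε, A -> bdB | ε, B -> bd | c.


Per alternative of A: FIRST(bdB) = {b}; FIRST(ε) = {ε}
FIRST(A) = {b, ε}


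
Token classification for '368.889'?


Pattern: digits with a decimal point
Type: FLOAT_LITERAL


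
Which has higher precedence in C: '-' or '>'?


'-' is additive (level 9); '>' is relational (level 7)
Higher level binds tighter
'-' has higher precedence than '>'


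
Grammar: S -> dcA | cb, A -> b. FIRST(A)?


Per alternative of A: FIRST(b) = {b}
FIRST(A) = {b}


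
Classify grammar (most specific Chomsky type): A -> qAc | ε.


Single nonterminal LHS, but q^n c^n is not regular
Classification: Type 2 (Context-Free)


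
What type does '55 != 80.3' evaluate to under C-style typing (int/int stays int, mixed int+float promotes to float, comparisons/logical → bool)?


Operand types: int != float
Rule: comparison yields bool
Result type: bool


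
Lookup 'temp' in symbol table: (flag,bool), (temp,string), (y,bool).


Lookup 'temp' → type string


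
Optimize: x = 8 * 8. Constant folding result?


8 * 8 = 64 at compile time
Optimized: x = 64


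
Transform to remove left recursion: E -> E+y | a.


Left-recursive alternatives: E+y; non-recursive: a
Introduce E': E -> aE', E' -> +yE' | ε


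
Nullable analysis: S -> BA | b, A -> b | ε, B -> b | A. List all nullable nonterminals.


A nonterminal is nullable iff some alternative derives ε (directly, or every symbol in it is nullable)
Nullable: {A, B, S}


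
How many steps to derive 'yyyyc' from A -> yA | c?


Derivation: A => yA => yyA => yyyA => yyyyA => yyyyc
Steps: 5


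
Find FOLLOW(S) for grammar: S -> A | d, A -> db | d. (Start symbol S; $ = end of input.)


$ ∈ FOLLOW(S). For each A -> αBβ: add FIRST(β)\{ε} to FOLLOW(B); if β nullable, add FOLLOW(A).
FOLLOW(S) = {$}


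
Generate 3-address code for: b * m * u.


Break into single-operator statements:
t1 = b * m
t2 = t1 * u


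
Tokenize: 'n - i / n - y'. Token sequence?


Scan left to right, longest-match per lexeme
Tokens: ID(n), OP(-), ID(i), OP(/), ID(n), OP(-), ID(y)


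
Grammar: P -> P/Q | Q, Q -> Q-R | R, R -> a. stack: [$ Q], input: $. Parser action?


lookahead ∉ {-} so Q won't extend; reduce P -> Q
Action: reduce (P -> Q)


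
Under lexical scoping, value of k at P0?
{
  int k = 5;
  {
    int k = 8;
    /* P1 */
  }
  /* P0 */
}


k declared in the same block as P0
k = 5


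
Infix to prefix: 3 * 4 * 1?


left-to-right (same/higher precedence on left): tree is (* (* 3 4) 1)
Prefix: * * 3 4 1


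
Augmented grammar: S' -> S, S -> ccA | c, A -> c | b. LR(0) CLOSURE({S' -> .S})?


Start: S' -> .S
For each item with dot before a nonterminal B, add B -> .γ for every B-production
Closure: [S' -> .S, S -> .ccA, S -> .c]


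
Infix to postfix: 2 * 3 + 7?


Left to right (same or higher precedence on left)
Postfix: 2 3 * 7 +


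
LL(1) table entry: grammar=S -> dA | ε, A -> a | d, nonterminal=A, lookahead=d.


For [A, d]: 'd' ∈ FIRST(d)
Entry: A -> d


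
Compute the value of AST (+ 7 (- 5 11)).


Evaluate inner: (- 5 11) = -6
Evaluate root: (+ 7 -6) = 1
Result: 1


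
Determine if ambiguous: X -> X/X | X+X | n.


'n/n+n' has two parse trees (no precedence encoded between / and +)
Ambiguous


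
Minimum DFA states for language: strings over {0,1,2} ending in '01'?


Track the longest suffix of input matching a prefix of '01': 3 classes (prefixes of length 0..2)
Minimal DFA: 3 states


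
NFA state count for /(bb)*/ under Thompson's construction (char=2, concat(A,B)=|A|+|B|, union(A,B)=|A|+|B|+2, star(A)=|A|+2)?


Syntax tree has 2 char leaf(s), 0 union(s), 1 star(s)
chars contribute 2×2 = 4; each union adds +2; each star adds +2
Total: 4 + 0 + 2 = 6 states


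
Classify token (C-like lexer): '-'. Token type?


Pattern: operator symbol
Type: OPERATOR


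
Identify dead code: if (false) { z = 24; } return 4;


condition is constant false, so the whole block is unreachable
Dead: 'if (false) { z = 24; }'


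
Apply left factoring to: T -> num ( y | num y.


Common prefix: 'num'
Factored: T -> num T', T' -> ( y | y


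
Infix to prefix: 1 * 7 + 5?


left-to-right (same/higher precedence on left): tree is (+ (* 1 7) 5)
Prefix: + * 1 7 5


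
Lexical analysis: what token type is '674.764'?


Pattern: digits with a decimal point
Type: FLOAT_LITERAL


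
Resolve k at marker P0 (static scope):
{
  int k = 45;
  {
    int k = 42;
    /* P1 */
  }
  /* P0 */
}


k declared in the same block as P0
k = 45


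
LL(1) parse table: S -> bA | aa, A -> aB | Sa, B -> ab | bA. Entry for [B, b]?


For [B, b]: 'b' ∈ FIRST(bA)
Entry: B -> bA


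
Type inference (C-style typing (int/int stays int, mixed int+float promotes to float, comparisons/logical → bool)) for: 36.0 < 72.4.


Operand types: float < float
Rule: comparison yields bool
Result type: bool


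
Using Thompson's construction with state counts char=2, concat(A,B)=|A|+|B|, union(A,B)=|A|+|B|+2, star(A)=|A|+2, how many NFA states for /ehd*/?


Syntax tree has 3 char leaf(s), 0 union(s), 1 star(s)
chars contribute 3×2 = 6; each union adds +2; each star adds +2
Total: 6 + 0 + 2 = 8 states


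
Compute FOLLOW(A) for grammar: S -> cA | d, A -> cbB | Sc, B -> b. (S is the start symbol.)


$ ∈ FOLLOW(S). For each A -> αBβ: add FIRST(β)\{ε} to FOLLOW(B); if β nullable, add FOLLOW(A).
FOLLOW(A) = {$, c}


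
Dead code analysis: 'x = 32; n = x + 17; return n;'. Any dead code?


x is read by n's definition; n is returned
No dead code


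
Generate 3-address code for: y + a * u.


Break into single-operator statements:
t1 = a * u
t2 = y + t1


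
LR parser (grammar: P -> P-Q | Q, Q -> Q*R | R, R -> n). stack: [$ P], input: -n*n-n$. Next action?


shift '-' to continue P -> P-Q
Action: shift


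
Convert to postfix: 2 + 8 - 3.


Left to right (same or higher precedence on left)
Postfix: 2 8 + 3 -


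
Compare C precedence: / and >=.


'/' is multiplicative (level 10); '>=' is relational (level 7)
Higher level binds tighter
'/' has higher precedence than '>='


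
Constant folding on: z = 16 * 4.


16 * 4 = 64 at compile time
Optimized: z = 64


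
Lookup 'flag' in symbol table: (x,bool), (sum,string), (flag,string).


Lookup 'flag' → type string


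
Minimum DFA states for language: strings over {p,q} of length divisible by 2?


Track length mod 2: states 0..1, accept at 0
Minimal DFA: 2 states


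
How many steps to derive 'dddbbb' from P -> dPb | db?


Derivation: P => dPb => ddPbb => dddbbb
Steps: 3


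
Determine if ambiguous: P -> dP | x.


right-linear, alternatives start with distinct terminals 'd' vs 'x': unique leftmost derivation
Unambiguous


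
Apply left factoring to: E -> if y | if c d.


Common prefix: 'if'
Factored: E -> if E', E' -> y | c d


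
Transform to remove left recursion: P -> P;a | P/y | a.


Left-recursive alternatives: P;a, P/y; non-recursive: a
Introduce P': P -> aP', P' -> ;aP' | /yP' | ε


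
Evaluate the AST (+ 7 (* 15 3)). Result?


Evaluate inner: (* 15 3) = 45
Evaluate root: (+ 7 45) = 52
Result: 52


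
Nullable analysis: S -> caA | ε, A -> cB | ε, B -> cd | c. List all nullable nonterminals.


A nonterminal is nullable iff some alternative derives ε (directly, or every symbol in it is nullable)
Nullable: {A, S}


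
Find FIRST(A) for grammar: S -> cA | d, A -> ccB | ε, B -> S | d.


Per alternative of A: FIRST(ccB) = {c}; FIRST(ε) = {ε}
FIRST(A) = {c, ε}


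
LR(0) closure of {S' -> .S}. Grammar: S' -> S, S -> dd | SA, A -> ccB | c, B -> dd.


Start: S' -> .S
For each item with dot before a nonterminal B, add B -> .γ for every B-production
Closure: [S' -> .S, S -> .dd, S -> .SA]


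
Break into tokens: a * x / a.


Scan left to right, longest-match per lexeme
Tokens: ID(a), OP(*), ID(x), OP(/), ID(a)


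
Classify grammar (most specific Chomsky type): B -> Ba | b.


Left-linear: every RHS is a terminal or one nonterminal followed by a terminal
Classification: Type 3 (Regular)


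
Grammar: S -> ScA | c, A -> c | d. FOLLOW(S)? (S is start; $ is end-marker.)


$ ∈ FOLLOW(S). For each A -> αBβ: add FIRST(β)\{ε} to FOLLOW(B); if β nullable, add FOLLOW(A).
FOLLOW(S) = {$, c}


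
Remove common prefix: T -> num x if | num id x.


Common prefix: 'num'
Factored: T -> num T', T' -> x if | id x


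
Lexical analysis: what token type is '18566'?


Pattern: digits only
Type: INTEGER_LITERAL


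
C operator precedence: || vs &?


'&' is bitwise AND (level 5); '||' is logical OR (level 1)
Higher level binds tighter
'&' has higher precedence than '||'


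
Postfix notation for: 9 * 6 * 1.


Left to right (same or higher precedence on left)
Postfix: 9 6 * 1 *


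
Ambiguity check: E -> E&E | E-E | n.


'n&n-n' has two parse trees (no precedence encoded between & and -)
Ambiguous


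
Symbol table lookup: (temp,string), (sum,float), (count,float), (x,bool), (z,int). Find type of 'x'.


Lookup 'x' → type bool


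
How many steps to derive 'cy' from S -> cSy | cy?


Derivation: S => cy
Steps: 1


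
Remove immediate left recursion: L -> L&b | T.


Left-recursive alternatives: L&b; non-recursive: T
Introduce L': L -> TL', L' -> &bL' | ε


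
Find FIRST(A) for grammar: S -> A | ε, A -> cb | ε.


Per alternative of A: FIRST(cb) = {c}; FIRST(ε) = {ε}
FIRST(A) = {c, ε}


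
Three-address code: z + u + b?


Break into single-operator statements:
t1 = z + u
t2 = t1 + b


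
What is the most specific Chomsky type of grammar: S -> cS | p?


Right-linear: every RHS is a terminal or a terminal followed by one nonterminal
Classification: Type 3 (Regular)


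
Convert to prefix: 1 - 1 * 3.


'*' binds tighter: tree is (- 1 (* 1 3))
Prefix: - 1 * 1 3


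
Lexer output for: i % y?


Scan left to right, longest-match per lexeme
Tokens: ID(i), OP(%), ID(y)


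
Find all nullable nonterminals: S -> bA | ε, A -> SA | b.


A nonterminal is nullable iff some alternative derives ε (directly, or every symbol in it is nullable)
Nullable: {S}


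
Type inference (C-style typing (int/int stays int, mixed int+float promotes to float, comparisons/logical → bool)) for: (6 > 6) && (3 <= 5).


Operand types: bool && bool
Rule: logical operators take bool operands and yield bool
Result type: bool


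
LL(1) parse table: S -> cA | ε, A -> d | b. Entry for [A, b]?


For [A, b]: 'b' ∈ FIRST(b)
Entry: A -> b


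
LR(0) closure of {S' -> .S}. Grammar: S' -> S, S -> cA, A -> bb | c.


Start: S' -> .S
For each item with dot before a nonterminal B, add B -> .γ for every B-production
Closure: [S' -> .S, S -> .cA]


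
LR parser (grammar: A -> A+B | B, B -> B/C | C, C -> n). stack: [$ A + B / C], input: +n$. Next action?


handle 'B/C' on top
Action: reduce (B -> B/C)


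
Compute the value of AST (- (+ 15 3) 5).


Evaluate inner: (+ 15 3) = 18
Evaluate root: (- 18 5) = 13
Result: 13


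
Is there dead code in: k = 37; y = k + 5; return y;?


k is read by y's definition; y is returned
No dead code


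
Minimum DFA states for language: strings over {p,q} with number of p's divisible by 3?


Track (count of p) mod 3: states 0..2, accept at 0
Minimal DFA: 3 states


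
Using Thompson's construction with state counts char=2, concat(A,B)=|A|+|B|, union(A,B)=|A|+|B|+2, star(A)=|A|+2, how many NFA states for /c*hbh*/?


Syntax tree has 4 char leaf(s), 0 union(s), 2 star(s)
chars contribute 4×2 = 8; each union adds +2; each star adds +2
Total: 8 + 0 + 4 = 12 states


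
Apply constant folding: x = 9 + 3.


9 + 3 = 12 at compile time
Optimized: x = 12


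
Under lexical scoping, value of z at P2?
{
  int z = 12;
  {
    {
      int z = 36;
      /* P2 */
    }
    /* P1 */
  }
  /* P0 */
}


z declared in the same block as P2
z = 36


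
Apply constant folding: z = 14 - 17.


14 - 17 = -3 at compile time
Optimized: z = -3


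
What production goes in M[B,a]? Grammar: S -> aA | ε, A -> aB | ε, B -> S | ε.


For [B, a]: 'a' ∈ FIRST(S)
Entry: B -> S


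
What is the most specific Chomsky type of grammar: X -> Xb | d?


Left-linear: every RHS is a terminal or one nonterminal followed by a terminal
Classification: Type 3 (Regular)


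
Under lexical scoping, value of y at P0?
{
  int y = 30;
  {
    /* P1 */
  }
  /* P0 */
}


y declared in the same block as P0
y = 30


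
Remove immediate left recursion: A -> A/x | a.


Left-recursive alternatives: A/x; non-recursive: a
Introduce A': A -> aA', A' -> /xA' | ε


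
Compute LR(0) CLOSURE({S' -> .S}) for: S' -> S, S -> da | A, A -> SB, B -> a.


Start: S' -> .S
For each item with dot before a nonterminal B, add B -> .γ for every B-production
Closure: [S' -> .S, S -> .da, S -> .A, A -> .SB]


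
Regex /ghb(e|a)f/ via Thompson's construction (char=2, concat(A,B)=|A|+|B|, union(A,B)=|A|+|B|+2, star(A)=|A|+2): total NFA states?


Syntax tree has 6 char leaf(s), 1 union(s), 0 star(s)
chars contribute 6×2 = 12; each union adds +2; each star adds +2
Total: 12 + 2 + 0 = 14 states


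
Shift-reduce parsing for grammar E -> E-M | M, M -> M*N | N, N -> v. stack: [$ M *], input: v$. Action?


no handle; shift 'v'
Action: shift


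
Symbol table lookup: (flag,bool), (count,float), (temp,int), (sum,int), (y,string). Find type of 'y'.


Lookup 'y' → type string


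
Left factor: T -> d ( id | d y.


Common prefix: 'd'
Factored: T -> d T', T' -> ( id | y


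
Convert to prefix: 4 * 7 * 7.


left-to-right (same/higher precedence on left): tree is (* (* 4 7) 7)
Prefix: * * 4 7 7


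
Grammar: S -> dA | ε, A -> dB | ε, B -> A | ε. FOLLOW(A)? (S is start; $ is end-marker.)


$ ∈ FOLLOW(S). For each A -> αBβ: add FIRST(β)\{ε} to FOLLOW(B); if β nullable, add FOLLOW(A).
FOLLOW(A) = {$}


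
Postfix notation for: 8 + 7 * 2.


* has higher precedence, evaluate 7*2 first
Postfix: 8 7 2 * +


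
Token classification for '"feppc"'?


Pattern: double-quoted sequence
Type: STRING_LITERAL


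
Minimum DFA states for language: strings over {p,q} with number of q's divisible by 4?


Track (count of q) mod 4: states 0..3, accept at 0
Minimal DFA: 4 states


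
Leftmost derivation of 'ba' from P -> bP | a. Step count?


Derivation: P => bP => ba
Steps: 2


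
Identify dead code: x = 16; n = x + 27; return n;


x is read by n's definition; n is returned
No dead code


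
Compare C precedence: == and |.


'==' is equality (level 6); '|' is bitwise OR (level 3)
Higher level binds tighter
'==' has higher precedence than '|'


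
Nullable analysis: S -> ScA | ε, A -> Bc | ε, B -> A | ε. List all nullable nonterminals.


A nonterminal is nullable iff some alternative derives ε (directly, or every symbol in it is nullable)
Nullable: {A, B, S}


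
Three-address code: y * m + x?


Break into single-operator statements:
t1 = y * m
t2 = t1 + x


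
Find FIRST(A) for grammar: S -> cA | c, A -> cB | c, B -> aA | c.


Per alternative of A: FIRST(cB) = {c}; FIRST(c) = {c}
FIRST(A) = {c}


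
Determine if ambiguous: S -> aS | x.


right-linear, alternatives start with distinct terminals 'a' vs 'x': unique leftmost derivation
Unambiguous


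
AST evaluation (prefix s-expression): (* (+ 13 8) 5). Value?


Evaluate inner: (+ 13 8) = 21
Evaluate root: (* 21 5) = 105
Result: 105


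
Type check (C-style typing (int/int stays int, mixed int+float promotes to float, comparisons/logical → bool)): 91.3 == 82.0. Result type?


Operand types: float == float
Rule: comparison yields bool
Result type: bool


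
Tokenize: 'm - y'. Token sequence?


Scan left to right, longest-match per lexeme
Tokens: ID(m), OP(-), ID(y)


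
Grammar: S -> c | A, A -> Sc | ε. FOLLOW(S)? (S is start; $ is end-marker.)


$ ∈ FOLLOW(S). For each A -> αBβ: add FIRST(β)\{ε} to FOLLOW(B); if β nullable, add FOLLOW(A).
FOLLOW(S) = {$, c}


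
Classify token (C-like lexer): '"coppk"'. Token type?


Pattern: double-quoted sequence
Type: STRING_LITERAL


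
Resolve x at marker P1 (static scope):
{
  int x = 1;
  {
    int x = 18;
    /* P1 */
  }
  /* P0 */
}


x declared in the same block as P1
x = 18


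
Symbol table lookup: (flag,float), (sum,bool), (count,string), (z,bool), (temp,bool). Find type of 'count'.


Lookup 'count' → type string


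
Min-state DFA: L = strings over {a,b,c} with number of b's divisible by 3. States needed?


Track (count of b) mod 3: states 0..2, accept at 0
Minimal DFA: 3 states


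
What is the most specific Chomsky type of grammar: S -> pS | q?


Right-linear: every RHS is a terminal or a terminal followed by one nonterminal
Classification: Type 3 (Regular)


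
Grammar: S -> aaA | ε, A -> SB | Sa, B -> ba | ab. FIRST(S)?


Per alternative of S: FIRST(aaA) = {a}; FIRST(ε) = {ε}
FIRST(S) = {a, ε}


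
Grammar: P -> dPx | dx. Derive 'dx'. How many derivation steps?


Derivation: P => dx
Steps: 1


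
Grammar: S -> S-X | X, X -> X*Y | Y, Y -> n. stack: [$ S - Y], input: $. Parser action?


'Y' (not preceded by X*) is the handle for X -> Y
Action: reduce (X -> Y)
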